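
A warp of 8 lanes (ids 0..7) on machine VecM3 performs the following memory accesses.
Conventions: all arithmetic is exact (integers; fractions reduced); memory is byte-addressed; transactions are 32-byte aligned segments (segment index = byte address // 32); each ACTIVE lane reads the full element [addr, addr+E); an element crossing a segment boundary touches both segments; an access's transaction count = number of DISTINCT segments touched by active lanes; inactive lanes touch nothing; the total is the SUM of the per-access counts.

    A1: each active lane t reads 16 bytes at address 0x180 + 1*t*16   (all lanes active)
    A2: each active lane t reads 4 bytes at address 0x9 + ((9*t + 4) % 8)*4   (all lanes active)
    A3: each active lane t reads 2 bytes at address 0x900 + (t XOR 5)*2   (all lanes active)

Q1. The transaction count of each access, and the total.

A1: 4 transactions
A2: 2 transactions
A3: 1 transaction

Answer: 4,2,1; total 7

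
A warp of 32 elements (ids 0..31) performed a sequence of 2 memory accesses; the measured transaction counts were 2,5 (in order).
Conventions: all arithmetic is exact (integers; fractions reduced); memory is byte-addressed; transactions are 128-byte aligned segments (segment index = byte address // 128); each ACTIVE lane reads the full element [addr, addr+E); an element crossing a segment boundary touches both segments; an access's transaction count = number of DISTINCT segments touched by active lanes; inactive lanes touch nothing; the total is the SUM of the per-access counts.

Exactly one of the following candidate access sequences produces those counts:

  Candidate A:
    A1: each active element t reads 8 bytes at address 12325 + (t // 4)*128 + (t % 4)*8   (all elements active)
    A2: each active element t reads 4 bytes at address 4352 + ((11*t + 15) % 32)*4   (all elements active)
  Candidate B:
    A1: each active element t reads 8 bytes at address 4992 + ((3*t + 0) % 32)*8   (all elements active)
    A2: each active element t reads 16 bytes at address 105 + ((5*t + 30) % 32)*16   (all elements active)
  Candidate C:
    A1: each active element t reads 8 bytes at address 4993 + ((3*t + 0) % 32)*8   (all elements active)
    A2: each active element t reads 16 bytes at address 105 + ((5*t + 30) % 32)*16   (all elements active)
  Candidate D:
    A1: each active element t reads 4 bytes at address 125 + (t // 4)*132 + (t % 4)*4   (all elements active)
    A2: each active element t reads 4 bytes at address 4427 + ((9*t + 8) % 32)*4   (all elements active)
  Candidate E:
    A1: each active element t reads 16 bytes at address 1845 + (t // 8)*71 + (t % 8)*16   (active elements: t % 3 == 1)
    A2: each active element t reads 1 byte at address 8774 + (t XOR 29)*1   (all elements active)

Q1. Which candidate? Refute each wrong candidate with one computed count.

A: A1 gives 8 transactions, not 2
C: A1 gives 3 transactions, not 2
D: A1 gives 9 transactions, not 2
E: A1 gives 4 transactions, not 2
B: all counts match (2,5)

Answer: B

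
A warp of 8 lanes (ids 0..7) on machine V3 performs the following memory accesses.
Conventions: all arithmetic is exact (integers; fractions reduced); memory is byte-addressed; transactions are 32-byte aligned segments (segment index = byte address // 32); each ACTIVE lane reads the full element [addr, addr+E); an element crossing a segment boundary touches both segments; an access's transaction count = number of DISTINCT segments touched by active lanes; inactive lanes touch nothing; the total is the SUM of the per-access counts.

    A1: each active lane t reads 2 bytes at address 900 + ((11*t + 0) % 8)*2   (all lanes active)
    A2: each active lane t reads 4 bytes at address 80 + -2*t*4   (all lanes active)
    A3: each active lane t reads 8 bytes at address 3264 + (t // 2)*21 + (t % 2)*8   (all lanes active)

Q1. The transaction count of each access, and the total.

A1: 1 transaction
A2: 3 transactions
A3: 3 transactions

Answer: 1,3,3; total 7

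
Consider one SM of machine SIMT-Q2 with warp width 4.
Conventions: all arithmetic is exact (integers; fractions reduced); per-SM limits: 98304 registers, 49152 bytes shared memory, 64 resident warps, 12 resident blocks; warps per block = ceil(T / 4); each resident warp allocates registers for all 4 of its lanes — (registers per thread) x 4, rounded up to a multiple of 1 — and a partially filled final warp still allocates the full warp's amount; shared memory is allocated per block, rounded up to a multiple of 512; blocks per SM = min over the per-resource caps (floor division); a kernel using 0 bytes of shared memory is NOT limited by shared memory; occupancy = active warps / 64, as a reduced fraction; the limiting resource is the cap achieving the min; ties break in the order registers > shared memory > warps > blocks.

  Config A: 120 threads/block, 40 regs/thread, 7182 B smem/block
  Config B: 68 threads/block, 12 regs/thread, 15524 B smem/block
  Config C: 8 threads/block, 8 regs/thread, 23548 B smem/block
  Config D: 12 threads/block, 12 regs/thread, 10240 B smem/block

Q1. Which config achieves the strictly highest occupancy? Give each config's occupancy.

occupancies: A 15/16, B 51/64, C 1/16, D 3/16

Answer: A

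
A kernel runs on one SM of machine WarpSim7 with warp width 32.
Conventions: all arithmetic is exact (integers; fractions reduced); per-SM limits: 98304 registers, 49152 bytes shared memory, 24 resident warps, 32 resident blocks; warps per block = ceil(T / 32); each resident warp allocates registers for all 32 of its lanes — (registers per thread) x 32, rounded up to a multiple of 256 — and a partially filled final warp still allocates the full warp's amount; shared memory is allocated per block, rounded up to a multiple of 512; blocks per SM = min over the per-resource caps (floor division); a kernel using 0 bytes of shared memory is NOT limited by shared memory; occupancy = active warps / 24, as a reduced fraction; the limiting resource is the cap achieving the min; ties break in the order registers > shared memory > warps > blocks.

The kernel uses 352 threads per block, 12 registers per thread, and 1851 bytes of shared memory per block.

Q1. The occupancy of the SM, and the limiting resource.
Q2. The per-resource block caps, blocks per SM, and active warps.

Answer: occupancy 11/12, limited by warps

registers: 17 blocks
shared memory: 24 blocks
warps: 2 blocks
blocks: 32 blocks

Answer: 2 blocks, 22 active warps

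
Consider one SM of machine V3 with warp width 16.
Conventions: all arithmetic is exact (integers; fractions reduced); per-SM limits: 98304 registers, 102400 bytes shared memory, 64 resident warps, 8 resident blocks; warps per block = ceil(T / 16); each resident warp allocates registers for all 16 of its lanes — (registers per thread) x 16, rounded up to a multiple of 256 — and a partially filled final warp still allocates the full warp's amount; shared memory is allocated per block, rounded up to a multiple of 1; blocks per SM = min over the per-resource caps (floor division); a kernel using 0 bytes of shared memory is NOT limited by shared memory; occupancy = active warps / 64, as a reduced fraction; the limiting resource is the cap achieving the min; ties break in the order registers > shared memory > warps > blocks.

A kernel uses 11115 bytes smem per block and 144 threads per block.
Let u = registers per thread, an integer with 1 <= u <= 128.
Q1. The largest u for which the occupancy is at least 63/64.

Answer: u = 96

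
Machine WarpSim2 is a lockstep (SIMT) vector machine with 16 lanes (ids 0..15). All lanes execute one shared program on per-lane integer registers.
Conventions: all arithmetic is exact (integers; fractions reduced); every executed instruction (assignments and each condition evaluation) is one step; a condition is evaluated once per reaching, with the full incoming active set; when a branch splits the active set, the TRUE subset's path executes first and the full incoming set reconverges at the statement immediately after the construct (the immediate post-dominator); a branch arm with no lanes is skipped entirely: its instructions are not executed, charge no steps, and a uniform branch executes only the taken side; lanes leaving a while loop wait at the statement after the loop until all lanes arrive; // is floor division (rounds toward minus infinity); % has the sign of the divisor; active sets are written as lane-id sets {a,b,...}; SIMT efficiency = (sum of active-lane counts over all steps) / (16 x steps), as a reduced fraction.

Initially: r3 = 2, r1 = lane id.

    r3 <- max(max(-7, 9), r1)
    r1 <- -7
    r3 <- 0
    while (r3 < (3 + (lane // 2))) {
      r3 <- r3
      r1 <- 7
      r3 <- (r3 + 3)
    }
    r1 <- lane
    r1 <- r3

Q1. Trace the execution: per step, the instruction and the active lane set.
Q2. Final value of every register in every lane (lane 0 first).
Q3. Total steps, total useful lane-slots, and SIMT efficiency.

step 0: r3 <- max(max(-7, 9), r1)    {0,1,2,3,4,5,6,7,8,9,10,11,12,13,14,15}
step 1: r1 <- -7                     {0,1,2,3,4,5,6,7,8,9,10,11,12,13,14,15}
step 2: r3 <- 0                      {0,1,2,3,4,5,6,7,8,9,10,11,12,13,14,15}
step 3: eval (r3 < (3 + (lane // 2))) {0,1,2,3,4,5,6,7,8,9,10,11,12,13,14,15}
step 4: r3 <- r3                     {0,1,2,3,4,5,6,7,8,9,10,11,12,13,14,15}
step 5: r1 <- 7                      {0,1,2,3,4,5,6,7,8,9,10,11,12,13,14,15}
step 6: r3 <- (r3 + 3)               {0,1,2,3,4,5,6,7,8,9,10,11,12,13,14,15}
step 7: eval (r3 < (3 + (lane // 2))) {0,1,2,3,4,5,6,7,8,9,10,11,12,13,14,15}
step 8: r3 <- r3                     {2,3,4,5,6,7,8,9,10,11,12,13,14,15}
step 9: r1 <- 7                      {2,3,4,5,6,7,8,9,10,11,12,13,14,15}
step 10: r3 <- (r3 + 3)               {2,3,4,5,6,7,8,9,10,11,12,13,14,15}
step 11: eval (r3 < (3 + (lane // 2))) {2,3,4,5,6,7,8,9,10,11,12,13,14,15}
step 12: r3 <- r3                     {8,9,10,11,12,13,14,15}
step 13: r1 <- 7                      {8,9,10,11,12,13,14,15}
step 14: r3 <- (r3 + 3)               {8,9,10,11,12,13,14,15}
step 15: eval (r3 < (3 + (lane // 2))) {8,9,10,11,12,13,14,15}
step 16: r3 <- r3                     {14,15}
step 17: r1 <- 7                      {14,15}
step 18: r3 <- (r3 + 3)               {14,15}
step 19: eval (r3 < (3 + (lane // 2))) {14,15}
step 20: r1 <- lane                   {0,1,2,3,4,5,6,7,8,9,10,11,12,13,14,15}
step 21: r1 <- r3                     {0,1,2,3,4,5,6,7,8,9,10,11,12,13,14,15}

Answer: 22 steps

r3: 3,3,6,6,6,6,6,6,9,9,9,9,9,9,12,12
r1: 3,3,6,6,6,6,6,6,9,9,9,9,9,9,12,12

steps = 22; useful = 256; efficiency = 256/352 = 8/11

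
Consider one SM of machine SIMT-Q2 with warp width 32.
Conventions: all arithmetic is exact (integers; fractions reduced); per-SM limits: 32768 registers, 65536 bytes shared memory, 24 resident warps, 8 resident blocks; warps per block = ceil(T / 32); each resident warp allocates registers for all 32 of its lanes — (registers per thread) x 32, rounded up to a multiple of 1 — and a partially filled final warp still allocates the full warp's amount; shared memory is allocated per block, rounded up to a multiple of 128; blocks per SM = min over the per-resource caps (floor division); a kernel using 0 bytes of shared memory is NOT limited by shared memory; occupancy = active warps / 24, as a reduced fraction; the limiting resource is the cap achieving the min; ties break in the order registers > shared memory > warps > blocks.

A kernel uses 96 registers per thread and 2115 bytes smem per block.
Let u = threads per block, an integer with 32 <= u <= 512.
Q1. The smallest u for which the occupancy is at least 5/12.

Answer: u = 33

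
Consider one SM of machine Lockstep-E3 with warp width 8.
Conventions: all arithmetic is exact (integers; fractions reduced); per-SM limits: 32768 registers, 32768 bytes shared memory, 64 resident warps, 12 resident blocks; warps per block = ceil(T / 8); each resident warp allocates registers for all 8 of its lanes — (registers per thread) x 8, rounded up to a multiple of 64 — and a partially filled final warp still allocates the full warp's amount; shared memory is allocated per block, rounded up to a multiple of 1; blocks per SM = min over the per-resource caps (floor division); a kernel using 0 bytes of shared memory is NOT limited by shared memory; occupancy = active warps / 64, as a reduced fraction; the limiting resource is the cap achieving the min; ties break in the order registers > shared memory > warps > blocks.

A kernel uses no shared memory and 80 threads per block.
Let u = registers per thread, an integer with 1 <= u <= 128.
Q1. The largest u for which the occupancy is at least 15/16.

Answer: u = 64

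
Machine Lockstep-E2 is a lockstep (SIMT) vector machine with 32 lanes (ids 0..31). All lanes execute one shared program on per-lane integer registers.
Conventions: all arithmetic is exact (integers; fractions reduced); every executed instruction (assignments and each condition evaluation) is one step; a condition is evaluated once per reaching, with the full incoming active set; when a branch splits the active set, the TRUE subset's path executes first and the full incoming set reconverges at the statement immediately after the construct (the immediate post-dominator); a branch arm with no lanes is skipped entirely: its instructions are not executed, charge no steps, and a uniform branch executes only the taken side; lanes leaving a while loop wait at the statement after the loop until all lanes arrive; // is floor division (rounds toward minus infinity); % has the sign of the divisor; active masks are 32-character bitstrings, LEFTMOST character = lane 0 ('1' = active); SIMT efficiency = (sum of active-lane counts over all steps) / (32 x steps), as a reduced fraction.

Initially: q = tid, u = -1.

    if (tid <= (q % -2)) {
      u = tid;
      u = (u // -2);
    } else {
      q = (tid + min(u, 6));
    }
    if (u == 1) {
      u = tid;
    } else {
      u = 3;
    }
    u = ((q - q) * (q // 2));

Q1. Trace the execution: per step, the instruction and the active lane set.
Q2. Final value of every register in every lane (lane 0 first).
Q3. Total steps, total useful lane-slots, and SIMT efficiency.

step 0: eval (tid <= (q % -2))       11111111111111111111111111111111
step 1: u <- tid                     10000000000000000000000000000000
step 2: u <- (u // -2)               10000000000000000000000000000000
step 3: q <- (tid + min(u, 6))       01111111111111111111111111111111
step 4: eval (u == 1)                11111111111111111111111111111111
step 5: u <- 3                       11111111111111111111111111111111
step 6: u <- ((q - q) * (q // 2))    11111111111111111111111111111111

Answer: 7 steps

q: 0,0,1,2,3,4,5,6,7,8,9,10,11,12,13,14,15,16,17,18,19,20,21,22,23,24,25,26,27,28,29,30
u: 0,0,0,0,0,0,0,0,0,0,0,0,0,0,0,0,0,0,0,0,0,0,0,0,0,0,0,0,0,0,0,0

steps = 7; useful = 161; efficiency = 161/224 = 23/32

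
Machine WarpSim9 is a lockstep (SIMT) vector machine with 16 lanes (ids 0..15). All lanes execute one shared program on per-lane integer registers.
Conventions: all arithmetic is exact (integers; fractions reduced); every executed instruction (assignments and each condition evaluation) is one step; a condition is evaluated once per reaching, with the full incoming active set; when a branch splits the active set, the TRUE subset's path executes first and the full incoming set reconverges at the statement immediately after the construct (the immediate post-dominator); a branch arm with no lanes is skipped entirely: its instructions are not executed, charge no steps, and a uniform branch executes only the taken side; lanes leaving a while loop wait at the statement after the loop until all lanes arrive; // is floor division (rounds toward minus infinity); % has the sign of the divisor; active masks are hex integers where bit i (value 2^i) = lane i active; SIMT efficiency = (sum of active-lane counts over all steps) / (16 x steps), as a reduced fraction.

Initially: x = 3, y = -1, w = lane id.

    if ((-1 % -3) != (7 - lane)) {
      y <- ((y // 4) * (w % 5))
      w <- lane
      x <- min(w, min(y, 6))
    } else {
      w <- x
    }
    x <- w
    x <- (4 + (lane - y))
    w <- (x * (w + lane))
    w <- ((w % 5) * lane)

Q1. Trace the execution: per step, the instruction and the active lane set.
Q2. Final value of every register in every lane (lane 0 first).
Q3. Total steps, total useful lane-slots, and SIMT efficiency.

step 0: eval ((-1 % -3) != (7 - lane)) 0xffff
step 1: y <- ((y // 4) * (w % 5))    0xfeff
step 2: w <- lane                    0xfeff
step 3: x <- min(w, min(y, 6))       0xfeff
step 4: w <- x                       0x0100
step 5: x <- w                       0xffff
step 6: x <- (4 + (lane - y))        0xffff
step 7: w <- (x * (w + lane))        0xffff
step 8: w <- ((w % 5) * lane)        0xffff

Answer: 9 steps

x: 4,6,8,10,12,9,11,13,13,17,14,16,18,20,22,19
y: 0,-1,-2,-3,-4,0,-1,-2,-1,-4,0,-1,-2,-3,-4,0
w: 0,2,4,0,4,0,12,14,24,9,0,22,24,0,14,0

steps = 9; useful = 126; efficiency = 126/144 = 7/8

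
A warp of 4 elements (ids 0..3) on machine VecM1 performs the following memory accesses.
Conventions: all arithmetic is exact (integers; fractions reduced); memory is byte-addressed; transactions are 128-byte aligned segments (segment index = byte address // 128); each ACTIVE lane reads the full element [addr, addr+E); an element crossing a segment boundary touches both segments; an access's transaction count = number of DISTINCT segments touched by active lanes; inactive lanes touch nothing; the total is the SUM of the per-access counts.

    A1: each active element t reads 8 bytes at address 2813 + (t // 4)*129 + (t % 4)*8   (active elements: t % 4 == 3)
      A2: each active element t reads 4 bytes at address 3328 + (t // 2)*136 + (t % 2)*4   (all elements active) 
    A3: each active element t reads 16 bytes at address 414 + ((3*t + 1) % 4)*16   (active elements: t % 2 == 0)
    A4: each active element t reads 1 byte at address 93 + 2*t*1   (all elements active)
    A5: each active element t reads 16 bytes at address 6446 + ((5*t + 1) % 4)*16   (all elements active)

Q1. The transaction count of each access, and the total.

A1: 1 transaction
A2: 2 transactions
A3: 1 transaction
A4: 1 transaction
A5: 1 transaction

Answer: 1,2,1,1,1; total 6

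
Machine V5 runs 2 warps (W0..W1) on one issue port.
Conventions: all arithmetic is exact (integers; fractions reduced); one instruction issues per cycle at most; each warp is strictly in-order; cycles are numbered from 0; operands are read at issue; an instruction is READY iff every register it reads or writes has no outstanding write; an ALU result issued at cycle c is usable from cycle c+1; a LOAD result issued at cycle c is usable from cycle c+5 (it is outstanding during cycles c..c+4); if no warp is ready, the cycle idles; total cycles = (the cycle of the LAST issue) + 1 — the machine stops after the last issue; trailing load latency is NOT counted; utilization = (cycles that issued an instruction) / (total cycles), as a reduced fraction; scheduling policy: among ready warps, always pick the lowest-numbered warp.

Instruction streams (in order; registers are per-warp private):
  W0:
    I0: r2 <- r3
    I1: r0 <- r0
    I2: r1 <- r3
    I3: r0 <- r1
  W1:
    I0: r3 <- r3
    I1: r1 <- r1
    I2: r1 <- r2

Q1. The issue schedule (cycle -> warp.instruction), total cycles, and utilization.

cycle 0: W0.I0
cycle 1: W0.I1
cycle 2: W0.I2
cycle 3: W0.I3
cycle 4: W1.I0
cycle 5: W1.I1
cycle 6: W1.I2

Answer: 7 cycles, utilization 1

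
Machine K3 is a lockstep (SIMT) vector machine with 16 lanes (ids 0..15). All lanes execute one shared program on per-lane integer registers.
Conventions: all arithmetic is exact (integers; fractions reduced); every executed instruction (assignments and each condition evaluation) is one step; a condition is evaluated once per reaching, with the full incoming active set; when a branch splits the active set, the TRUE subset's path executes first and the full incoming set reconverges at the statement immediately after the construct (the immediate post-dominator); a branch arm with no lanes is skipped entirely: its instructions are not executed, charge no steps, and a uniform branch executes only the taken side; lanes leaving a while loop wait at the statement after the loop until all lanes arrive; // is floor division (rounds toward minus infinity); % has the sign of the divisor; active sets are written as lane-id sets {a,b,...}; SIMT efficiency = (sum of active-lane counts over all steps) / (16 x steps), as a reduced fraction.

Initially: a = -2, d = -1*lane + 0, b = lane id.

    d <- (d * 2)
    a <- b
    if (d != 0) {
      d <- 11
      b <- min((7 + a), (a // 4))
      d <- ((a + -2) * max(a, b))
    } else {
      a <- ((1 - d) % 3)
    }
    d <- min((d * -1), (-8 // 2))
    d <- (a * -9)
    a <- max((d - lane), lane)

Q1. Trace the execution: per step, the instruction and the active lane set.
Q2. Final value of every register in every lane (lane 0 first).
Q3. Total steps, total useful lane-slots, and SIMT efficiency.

step 0: d <- (d * 2)                 {0,1,2,3,4,5,6,7,8,9,10,11,12,13,14,15}
step 1: a <- b                       {0,1,2,3,4,5,6,7,8,9,10,11,12,13,14,15}
step 2: eval (d != 0)                {0,1,2,3,4,5,6,7,8,9,10,11,12,13,14,15}
step 3: d <- 11                      {1,2,3,4,5,6,7,8,9,10,11,12,13,14,15}
step 4: b <- min((7 + a), (a // 4))  {1,2,3,4,5,6,7,8,9,10,11,12,13,14,15}
step 5: d <- ((a + -2) * max(a, b))  {1,2,3,4,5,6,7,8,9,10,11,12,13,14,15}
step 6: a <- ((1 - d) % 3)           {0}
step 7: d <- min((d * -1), (-8 // 2)) {0,1,2,3,4,5,6,7,8,9,10,11,12,13,14,15}
step 8: d <- (a * -9)                {0,1,2,3,4,5,6,7,8,9,10,11,12,13,14,15}
step 9: a <- max((d - lane), lane)   {0,1,2,3,4,5,6,7,8,9,10,11,12,13,14,15}

Answer: 10 steps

a: 0,1,2,3,4,5,6,7,8,9,10,11,12,13,14,15
d: -9,-9,-18,-27,-36,-45,-54,-63,-72,-81,-90,-99,-108,-117,-126,-135
b: 0,0,0,0,1,1,1,1,2,2,2,2,3,3,3,3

steps = 10; useful = 142; efficiency = 142/160 = 71/80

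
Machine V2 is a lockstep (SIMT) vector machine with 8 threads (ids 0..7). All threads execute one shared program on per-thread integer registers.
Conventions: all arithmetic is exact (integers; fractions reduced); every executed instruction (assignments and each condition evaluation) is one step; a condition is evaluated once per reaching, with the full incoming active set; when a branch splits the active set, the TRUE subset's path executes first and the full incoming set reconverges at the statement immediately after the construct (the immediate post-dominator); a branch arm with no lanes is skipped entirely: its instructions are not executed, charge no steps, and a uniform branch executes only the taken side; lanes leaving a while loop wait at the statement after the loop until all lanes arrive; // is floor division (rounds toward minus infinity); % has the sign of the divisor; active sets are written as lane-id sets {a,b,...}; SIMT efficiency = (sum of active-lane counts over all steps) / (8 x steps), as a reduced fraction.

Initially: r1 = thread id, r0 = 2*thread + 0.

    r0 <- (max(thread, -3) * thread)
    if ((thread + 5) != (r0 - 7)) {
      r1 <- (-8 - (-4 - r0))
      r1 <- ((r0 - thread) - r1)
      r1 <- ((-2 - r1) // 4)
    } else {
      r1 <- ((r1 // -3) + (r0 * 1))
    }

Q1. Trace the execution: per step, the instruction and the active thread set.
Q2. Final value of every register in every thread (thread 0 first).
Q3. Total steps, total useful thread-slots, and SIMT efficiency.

step 0: r0 <- (max(thread, -3) * thread) {0,1,2,3,4,5,6,7}
step 1: eval ((thread + 5) != (r0 - 7)) {0,1,2,3,4,5,6,7}
step 2: r1 <- (-8 - (-4 - r0))       {0,1,2,3,5,6,7}
step 3: r1 <- ((r0 - thread) - r1)   {0,1,2,3,5,6,7}
step 4: r1 <- ((-2 - r1) // 4)       {0,1,2,3,5,6,7}
step 5: r1 <- ((r1 // -3) + (r0 * 1)) {4}

Answer: 6 steps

r1: -2,-2,-1,-1,14,-1,0,0
r0: 0,1,4,9,16,25,36,49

steps = 6; useful = 38; efficiency = 38/48 = 19/24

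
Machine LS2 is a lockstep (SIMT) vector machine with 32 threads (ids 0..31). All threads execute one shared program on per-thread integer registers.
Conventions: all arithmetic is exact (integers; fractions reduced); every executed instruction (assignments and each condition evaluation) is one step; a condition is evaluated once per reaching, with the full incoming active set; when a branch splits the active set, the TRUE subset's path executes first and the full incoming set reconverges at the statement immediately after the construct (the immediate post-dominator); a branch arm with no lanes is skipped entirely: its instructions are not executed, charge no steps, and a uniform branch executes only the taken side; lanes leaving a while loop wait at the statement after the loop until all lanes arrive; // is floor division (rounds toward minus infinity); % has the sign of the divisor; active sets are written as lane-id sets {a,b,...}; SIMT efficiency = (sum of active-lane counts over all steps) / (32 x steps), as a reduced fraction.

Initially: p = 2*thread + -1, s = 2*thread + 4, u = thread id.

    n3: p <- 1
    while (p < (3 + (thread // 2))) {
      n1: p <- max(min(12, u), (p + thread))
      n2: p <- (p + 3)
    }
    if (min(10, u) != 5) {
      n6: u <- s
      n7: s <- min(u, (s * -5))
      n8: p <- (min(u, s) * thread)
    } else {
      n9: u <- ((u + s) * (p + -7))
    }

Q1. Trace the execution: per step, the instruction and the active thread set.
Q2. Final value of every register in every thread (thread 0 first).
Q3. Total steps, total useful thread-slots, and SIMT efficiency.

step 0: p <- 1                       {0,1,2,3,4,5,6,7,8,9,10,11,12,13,14,15,16,17,18,19,20,21,22,23,24,25,26,27,28,29,30,31}
step 1: eval (p < (3 + (thread // 2))) {0,1,2,3,4,5,6,7,8,9,10,11,12,13,14,15,16,17,18,19,20,21,22,23,24,25,26,27,28,29,30,31}
step 2: p <- max(min(12, u), (p + thread)) {0,1,2,3,4,5,6,7,8,9,10,11,12,13,14,15,16,17,18,19,20,21,22,23,24,25,26,27,28,29,30,31}
step 3: p <- (p + 3)                 {0,1,2,3,4,5,6,7,8,9,10,11,12,13,14,15,16,17,18,19,20,21,22,23,24,25,26,27,28,29,30,31}
step 4: eval (p < (3 + (thread // 2))) {0,1,2,3,4,5,6,7,8,9,10,11,12,13,14,15,16,17,18,19,20,21,22,23,24,25,26,27,28,29,30,31}
step 5: eval (min(10, u) != 5)       {0,1,2,3,4,5,6,7,8,9,10,11,12,13,14,15,16,17,18,19,20,21,22,23,24,25,26,27,28,29,30,31}
step 6: u <- s                       {0,1,2,3,4,6,7,8,9,10,11,12,13,14,15,16,17,18,19,20,21,22,23,24,25,26,27,28,29,30,31}
step 7: s <- min(u, (s * -5))        {0,1,2,3,4,6,7,8,9,10,11,12,13,14,15,16,17,18,19,20,21,22,23,24,25,26,27,28,29,30,31}
step 8: p <- (min(u, s) * thread)    {0,1,2,3,4,6,7,8,9,10,11,12,13,14,15,16,17,18,19,20,21,22,23,24,25,26,27,28,29,30,31}
step 9: u <- ((u + s) * (p + -7))    {5}

Answer: 10 steps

p: 0,-30,-80,-150,-240,9,-480,-630,-800,-990,-1200,-1430,-1680,-1950,-2240,-2550,-2880,-3230,-3600,-3990,-4400,-4830,-5280,-5750,-6240,-6750,-7280,-7830,-8400,-8990,-9600,-10230
s: -20,-30,-40,-50,-60,14,-80,-90,-100,-110,-120,-130,-140,-150,-160,-170,-180,-190,-200,-210,-220,-230,-240,-250,-260,-270,-280,-290,-300,-310,-320,-330
u: 4,6,8,10,12,38,16,18,20,22,24,26,28,30,32,34,36,38,40,42,44,46,48,50,52,54,56,58,60,62,64,66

steps = 10; useful = 286; efficiency = 286/320 = 143/160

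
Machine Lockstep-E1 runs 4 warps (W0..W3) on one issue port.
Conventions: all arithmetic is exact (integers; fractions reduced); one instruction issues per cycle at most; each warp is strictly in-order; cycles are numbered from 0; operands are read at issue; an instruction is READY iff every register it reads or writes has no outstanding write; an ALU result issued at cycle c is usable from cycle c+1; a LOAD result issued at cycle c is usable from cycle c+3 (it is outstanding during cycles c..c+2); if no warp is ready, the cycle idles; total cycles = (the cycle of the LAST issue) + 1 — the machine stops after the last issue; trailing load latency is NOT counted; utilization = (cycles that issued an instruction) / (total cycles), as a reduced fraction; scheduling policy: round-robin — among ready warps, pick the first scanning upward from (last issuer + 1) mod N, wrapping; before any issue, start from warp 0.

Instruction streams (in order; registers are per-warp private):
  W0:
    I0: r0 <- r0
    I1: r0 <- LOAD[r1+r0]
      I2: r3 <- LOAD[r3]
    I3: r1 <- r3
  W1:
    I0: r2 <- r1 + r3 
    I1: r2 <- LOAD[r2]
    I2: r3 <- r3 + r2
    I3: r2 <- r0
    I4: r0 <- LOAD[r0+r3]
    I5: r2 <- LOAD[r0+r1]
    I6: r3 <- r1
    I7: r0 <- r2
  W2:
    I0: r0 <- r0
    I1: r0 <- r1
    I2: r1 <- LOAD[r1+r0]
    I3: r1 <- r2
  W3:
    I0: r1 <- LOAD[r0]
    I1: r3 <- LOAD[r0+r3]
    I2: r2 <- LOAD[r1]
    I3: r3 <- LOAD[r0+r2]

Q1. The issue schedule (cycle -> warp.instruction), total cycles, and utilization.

cycle 0: W0.I0
cycle 1: W1.I0
cycle 2: W2.I0
cycle 3: W3.I0
cycle 4: W0.I1
cycle 5: W1.I1
cycle 6: W2.I1
cycle 7: W3.I1
cycle 8: W0.I2
cycle 9: W1.I2
cycle 10: W2.I2
cycle 11: W3.I2
cycle 12: W0.I3
cycle 13: W1.I3
cycle 14: W2.I3
cycle 15: W3.I3
cycle 16: W1.I4
cycle 17: idle
cycle 18: idle
cycle 19: W1.I5
cycle 20: W1.I6
cycle 21: idle
cycle 22: W1.I7

Answer: 23 cycles, utilization 20/23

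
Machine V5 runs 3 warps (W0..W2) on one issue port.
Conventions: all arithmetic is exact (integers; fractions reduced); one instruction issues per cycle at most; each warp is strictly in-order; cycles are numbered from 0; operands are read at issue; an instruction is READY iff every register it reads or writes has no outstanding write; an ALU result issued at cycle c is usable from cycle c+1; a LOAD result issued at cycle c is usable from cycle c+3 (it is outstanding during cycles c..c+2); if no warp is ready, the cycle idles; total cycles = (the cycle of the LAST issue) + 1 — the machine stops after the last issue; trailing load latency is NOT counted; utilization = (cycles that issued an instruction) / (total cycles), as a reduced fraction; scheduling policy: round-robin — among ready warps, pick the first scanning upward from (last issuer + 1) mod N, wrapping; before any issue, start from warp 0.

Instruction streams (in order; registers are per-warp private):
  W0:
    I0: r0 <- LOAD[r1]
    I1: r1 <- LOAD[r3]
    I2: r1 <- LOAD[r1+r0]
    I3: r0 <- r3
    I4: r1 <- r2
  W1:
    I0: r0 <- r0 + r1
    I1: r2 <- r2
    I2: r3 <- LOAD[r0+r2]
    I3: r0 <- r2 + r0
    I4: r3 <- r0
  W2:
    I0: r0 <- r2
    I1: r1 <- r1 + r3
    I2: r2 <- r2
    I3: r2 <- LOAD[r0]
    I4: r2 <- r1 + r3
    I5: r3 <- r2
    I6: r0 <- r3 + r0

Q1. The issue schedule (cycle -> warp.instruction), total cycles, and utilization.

cycle 0: W0.I0
cycle 1: W1.I0
cycle 2: W2.I0
cycle 3: W0.I1
cycle 4: W1.I1
cycle 5: W2.I1
cycle 6: W0.I2
cycle 7: W1.I2
cycle 8: W2.I2
cycle 9: W0.I3
cycle 10: W1.I3
cycle 11: W2.I3
cycle 12: W0.I4
cycle 13: W1.I4
cycle 14: W2.I4
cycle 15: W2.I5
cycle 16: W2.I6

Answer: 17 cycles, utilization 1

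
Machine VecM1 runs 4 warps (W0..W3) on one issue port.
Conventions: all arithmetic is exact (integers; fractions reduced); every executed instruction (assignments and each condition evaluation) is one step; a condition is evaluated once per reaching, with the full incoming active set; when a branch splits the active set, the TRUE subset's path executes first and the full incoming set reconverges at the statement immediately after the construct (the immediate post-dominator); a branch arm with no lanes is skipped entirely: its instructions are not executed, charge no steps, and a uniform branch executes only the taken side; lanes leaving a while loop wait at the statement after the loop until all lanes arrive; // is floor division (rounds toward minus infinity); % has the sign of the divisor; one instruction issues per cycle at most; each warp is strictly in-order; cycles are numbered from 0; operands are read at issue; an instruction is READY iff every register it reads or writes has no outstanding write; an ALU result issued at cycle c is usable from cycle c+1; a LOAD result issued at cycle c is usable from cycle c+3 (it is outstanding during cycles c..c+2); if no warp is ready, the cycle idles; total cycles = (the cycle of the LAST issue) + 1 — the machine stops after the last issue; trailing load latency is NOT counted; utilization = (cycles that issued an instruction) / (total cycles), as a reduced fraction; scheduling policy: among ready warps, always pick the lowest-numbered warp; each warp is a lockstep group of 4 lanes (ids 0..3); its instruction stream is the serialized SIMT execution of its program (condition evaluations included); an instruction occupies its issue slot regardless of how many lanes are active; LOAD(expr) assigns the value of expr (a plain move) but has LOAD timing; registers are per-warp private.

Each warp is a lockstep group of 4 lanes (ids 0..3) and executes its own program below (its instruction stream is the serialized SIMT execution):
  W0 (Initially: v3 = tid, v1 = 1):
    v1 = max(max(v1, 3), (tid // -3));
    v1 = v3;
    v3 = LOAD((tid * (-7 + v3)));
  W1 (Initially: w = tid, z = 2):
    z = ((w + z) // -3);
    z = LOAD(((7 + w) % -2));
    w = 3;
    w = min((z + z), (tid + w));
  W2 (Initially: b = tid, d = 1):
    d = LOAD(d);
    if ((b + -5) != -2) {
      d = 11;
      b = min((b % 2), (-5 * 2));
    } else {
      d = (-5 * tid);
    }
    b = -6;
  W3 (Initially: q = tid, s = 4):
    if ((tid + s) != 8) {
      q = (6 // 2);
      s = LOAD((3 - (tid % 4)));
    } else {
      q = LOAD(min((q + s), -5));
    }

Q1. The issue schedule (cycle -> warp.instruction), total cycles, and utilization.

cycle 0: W0.I0
cycle 1: W0.I1
cycle 2: W0.I2
cycle 3: W1.I0
cycle 4: W1.I1
cycle 5: W1.I2
cycle 6: W2.I0
cycle 7: W1.I3
cycle 8: W2.I1
cycle 9: W2.I2
cycle 10: W2.I3
cycle 11: W2.I4
cycle 12: W2.I5
cycle 13: W3.I0
cycle 14: W3.I1
cycle 15: W3.I2

Answer: 16 cycles, utilization 1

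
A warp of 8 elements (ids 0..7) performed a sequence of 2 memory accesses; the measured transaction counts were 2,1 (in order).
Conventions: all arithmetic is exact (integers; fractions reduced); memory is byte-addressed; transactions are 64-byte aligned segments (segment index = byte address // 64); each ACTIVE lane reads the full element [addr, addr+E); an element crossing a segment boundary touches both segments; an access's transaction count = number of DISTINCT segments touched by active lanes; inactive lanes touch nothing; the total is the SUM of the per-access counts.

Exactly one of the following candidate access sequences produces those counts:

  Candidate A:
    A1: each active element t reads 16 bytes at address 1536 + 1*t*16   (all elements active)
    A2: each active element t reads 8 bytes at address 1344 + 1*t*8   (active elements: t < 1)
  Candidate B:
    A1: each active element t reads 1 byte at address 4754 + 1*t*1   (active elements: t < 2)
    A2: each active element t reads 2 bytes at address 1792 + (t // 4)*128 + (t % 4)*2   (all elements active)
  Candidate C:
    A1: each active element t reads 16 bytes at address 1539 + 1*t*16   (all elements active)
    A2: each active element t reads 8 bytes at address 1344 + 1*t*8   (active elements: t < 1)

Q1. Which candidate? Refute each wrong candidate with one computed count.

B: A1 gives 1 transaction, not 2
C: A1 gives 3 transactions, not 2
A: all counts match (2,1)

Answer: A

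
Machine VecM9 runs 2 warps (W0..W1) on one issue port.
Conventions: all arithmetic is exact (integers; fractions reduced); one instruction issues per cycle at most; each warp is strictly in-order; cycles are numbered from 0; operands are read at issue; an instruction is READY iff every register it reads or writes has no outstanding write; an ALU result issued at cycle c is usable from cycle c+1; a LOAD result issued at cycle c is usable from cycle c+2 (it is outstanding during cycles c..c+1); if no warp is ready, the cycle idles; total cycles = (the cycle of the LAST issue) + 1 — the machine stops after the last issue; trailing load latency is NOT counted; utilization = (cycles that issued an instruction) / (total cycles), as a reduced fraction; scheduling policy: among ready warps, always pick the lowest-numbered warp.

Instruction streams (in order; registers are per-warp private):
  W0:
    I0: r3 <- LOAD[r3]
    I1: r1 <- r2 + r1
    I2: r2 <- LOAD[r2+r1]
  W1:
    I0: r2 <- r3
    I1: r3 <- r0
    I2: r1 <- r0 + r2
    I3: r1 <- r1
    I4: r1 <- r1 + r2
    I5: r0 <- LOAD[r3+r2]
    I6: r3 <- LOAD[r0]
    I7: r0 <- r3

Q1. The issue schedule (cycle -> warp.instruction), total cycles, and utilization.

cycle 0: W0.I0
cycle 1: W0.I1
cycle 2: W0.I2
cycle 3: W1.I0
cycle 4: W1.I1
cycle 5: W1.I2
cycle 6: W1.I3
cycle 7: W1.I4
cycle 8: W1.I5
cycle 9: idle
cycle 10: W1.I6
cycle 11: idle
cycle 12: W1.I7

Answer: 13 cycles, utilization 11/13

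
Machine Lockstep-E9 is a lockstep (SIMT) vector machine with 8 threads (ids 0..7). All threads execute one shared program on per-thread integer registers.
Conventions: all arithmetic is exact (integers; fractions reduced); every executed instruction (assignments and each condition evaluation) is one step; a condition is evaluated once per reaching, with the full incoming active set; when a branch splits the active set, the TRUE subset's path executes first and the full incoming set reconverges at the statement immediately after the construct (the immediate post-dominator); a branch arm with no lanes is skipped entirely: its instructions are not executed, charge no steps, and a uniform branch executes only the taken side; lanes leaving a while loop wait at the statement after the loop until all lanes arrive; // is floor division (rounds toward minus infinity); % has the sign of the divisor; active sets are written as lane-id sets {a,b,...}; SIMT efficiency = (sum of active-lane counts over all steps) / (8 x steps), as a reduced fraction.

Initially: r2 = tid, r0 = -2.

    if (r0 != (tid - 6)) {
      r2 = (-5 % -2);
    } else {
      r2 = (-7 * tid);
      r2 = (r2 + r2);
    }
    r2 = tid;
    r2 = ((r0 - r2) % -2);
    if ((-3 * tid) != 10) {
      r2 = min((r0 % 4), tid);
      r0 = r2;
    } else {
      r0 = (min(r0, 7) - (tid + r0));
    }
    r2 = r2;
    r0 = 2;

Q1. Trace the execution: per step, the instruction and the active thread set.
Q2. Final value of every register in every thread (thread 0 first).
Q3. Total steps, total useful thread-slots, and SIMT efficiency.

step 0: eval (r0 != (tid - 6))       {0,1,2,3,4,5,6,7}
step 1: r2 <- (-5 % -2)              {0,1,2,3,5,6,7}
step 2: r2 <- (-7 * tid)             {4}
step 3: r2 <- (r2 + r2)              {4}
step 4: r2 <- tid                    {0,1,2,3,4,5,6,7}
step 5: r2 <- ((r0 - r2) % -2)       {0,1,2,3,4,5,6,7}
step 6: eval ((-3 * tid) != 10)      {0,1,2,3,4,5,6,7}
step 7: r2 <- min((r0 % 4), tid)     {0,1,2,3,4,5,6,7}
step 8: r0 <- r2                     {0,1,2,3,4,5,6,7}
step 9: r2 <- r2                     {0,1,2,3,4,5,6,7}
step 10: r0 <- 2                      {0,1,2,3,4,5,6,7}

Answer: 11 steps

r2: 0,1,2,2,2,2,2,2
r0: 2,2,2,2,2,2,2,2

steps = 11; useful = 73; efficiency = 73/88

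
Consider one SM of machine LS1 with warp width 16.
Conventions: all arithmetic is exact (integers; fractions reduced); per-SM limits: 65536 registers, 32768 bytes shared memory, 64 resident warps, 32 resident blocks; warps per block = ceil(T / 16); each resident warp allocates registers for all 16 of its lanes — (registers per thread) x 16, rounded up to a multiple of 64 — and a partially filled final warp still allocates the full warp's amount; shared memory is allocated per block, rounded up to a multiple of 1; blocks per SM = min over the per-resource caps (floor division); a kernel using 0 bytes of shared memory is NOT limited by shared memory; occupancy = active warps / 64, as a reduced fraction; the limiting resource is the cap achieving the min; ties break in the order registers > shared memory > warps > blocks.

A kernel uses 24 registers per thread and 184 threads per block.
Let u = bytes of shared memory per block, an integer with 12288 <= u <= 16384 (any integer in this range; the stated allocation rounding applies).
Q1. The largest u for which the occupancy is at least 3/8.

Answer: u = 16384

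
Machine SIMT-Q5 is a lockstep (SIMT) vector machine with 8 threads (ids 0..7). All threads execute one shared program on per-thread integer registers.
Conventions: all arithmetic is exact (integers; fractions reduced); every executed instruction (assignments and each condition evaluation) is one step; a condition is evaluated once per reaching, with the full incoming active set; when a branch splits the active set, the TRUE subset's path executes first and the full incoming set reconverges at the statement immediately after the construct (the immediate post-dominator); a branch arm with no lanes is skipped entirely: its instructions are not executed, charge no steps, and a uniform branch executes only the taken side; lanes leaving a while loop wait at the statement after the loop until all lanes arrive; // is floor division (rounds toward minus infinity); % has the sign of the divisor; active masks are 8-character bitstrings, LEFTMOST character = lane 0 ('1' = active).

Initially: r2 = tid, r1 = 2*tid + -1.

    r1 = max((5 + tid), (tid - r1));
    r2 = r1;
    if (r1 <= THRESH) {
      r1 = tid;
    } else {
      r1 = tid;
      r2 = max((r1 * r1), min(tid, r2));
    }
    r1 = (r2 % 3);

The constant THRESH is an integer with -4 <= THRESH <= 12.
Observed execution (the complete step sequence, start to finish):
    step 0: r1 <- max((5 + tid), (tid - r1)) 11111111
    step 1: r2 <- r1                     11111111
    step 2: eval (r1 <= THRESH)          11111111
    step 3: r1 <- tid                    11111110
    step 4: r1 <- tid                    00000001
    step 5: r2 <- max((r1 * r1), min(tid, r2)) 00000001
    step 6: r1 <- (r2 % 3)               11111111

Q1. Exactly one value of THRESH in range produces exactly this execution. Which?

Answer: THRESH = 11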